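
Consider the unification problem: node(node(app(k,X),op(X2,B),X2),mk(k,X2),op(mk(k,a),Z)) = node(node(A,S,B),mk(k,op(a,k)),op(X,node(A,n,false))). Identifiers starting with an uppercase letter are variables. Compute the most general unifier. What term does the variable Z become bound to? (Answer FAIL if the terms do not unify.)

node(app(k,mk(k,a)),n,false)

Decompose node/3: node(app(k,X),op(X2,B),X2) = node(A,S,B),  mk(k,X2) = mk(k,op(a,k)),  op(mk(k,a),Z) = op(X,node(A,n,false)).
Decompose node/3: app(k,X) = A,  op(X2,B) = S,  X2 = B.
Bind A := app(k,X); substituting into the one remaining equation that mentions A gives: op(mk(k,a),Z) = op(X,node(app(k,X),n,false)).
Bind S := op(X2,B); no other remaining equation mentions S.
Bind X2 := B; substituting into the one remaining equation that mentions X2 gives: mk(k,B) = mk(k,op(a,k)). Substituting into the earlier binding gives S := op(B,B).
Decompose mk/2: k = k,  B = op(a,k).
Delete trivial equation k = k.
Bind B := op(a,k); no other remaining equation mentions B. Substituting into the earlier bindings gives S := op(op(a,k),op(a,k)), X2 := op(a,k).
Decompose op/2: mk(k,a) = X,  Z = node(app(k,X),n,false).
Bind X := mk(k,a); substituting into the remaining equation gives: Z = node(app(k,mk(k,a)),n,false). Substituting into the earlier binding gives A := app(k,mk(k,a)).
Bind Z := node(app(k,mk(k,a)),n,false).
MGU = { A := app(k,mk(k,a)), S := op(op(a,k),op(a,k)), X2 := op(a,k), B := op(a,k), X := mk(k,a), Z := node(app(k,mk(k,a)),n,false) }, so Z := node(app(k,mk(k,a)),n,false).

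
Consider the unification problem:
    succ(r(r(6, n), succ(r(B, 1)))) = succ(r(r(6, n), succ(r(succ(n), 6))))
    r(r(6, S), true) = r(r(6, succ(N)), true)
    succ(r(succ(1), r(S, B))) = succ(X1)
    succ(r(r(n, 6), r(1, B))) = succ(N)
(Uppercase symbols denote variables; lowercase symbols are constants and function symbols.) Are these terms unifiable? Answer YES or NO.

NO

Decompose succ/1: r(r(6, n), succ(r(B, 1))) = r(r(6, n), succ(r(succ(n), 6))).
Decompose r/2: r(6, n) = r(6, n),  succ(r(B, 1)) = succ(r(succ(n), 6)).
Delete trivial equation r(6, n) = r(6, n).
Decompose succ/1: r(B, 1) = r(succ(n), 6).
Decompose r/2: B = succ(n),  1 = 6.
Bind B := succ(n); substituting into the 2 remaining equations that mention B gives: succ(r(succ(1), r(S, succ(n)))) = succ(X1),  succ(r(r(n, 6), r(1, succ(n)))) = succ(N).
Clash: constants 1 and 6 differ; no unifier exists.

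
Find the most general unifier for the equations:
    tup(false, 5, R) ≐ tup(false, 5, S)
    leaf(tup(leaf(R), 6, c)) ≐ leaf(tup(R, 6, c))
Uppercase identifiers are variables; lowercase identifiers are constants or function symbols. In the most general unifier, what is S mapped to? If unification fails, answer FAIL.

FAIL

Decompose tup/3: false ≐ false,  5 ≐ 5,  R ≐ S.
Delete trivial equation false ≐ false.
Delete trivial equation 5 ≐ 5.
Bind R := S; substituting into the remaining equation gives: leaf(tup(leaf(S), 6, c)) ≐ leaf(tup(S, 6, c)).
Decompose leaf/1: tup(leaf(S), 6, c) ≐ tup(S, 6, c).
Decompose tup/3: leaf(S) ≐ S,  6 ≐ 6,  c ≐ c.
Occurs check fails: S occurs in leaf(S); the equation S ≐ leaf(S) has no finite solution.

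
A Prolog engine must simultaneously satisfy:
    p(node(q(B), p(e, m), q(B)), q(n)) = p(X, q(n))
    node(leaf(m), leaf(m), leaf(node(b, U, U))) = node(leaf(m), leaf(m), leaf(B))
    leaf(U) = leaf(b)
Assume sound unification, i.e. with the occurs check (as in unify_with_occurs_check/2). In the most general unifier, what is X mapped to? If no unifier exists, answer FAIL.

node(q(node(b, b, b)), p(e, m), q(node(b, b, b)))

Decompose p/2: node(q(B), p(e, m), q(B)) = X,  q(n) = q(n).
Bind X := node(q(B), p(e, m), q(B)); no other remaining equation mentions X.
Delete trivial equation q(n) = q(n).
Decompose node/3: leaf(m) = leaf(m),  leaf(m) = leaf(m),  leaf(node(b, U, U)) = leaf(B).
Delete trivial equation leaf(m) = leaf(m).
Delete trivial equation leaf(m) = leaf(m).
Decompose leaf/1: node(b, U, U) = B.
Bind B := node(b, U, U); no other remaining equation mentions B. Substituting into the earlier binding gives X := node(q(node(b, U, U)), p(e, m), q(node(b, U, U))).
Decompose leaf/1: U = b.
Bind U := b. Substituting into the earlier bindings gives X := node(q(node(b, b, b)), p(e, m), q(node(b, b, b))), B := node(b, b, b).
MGU = { X = node(q(node(b, b, b)), p(e, m), q(node(b, b, b))), B = node(b, b, b), U = b }, so X = node(q(node(b, b, b)), p(e, m), q(node(b, b, b))).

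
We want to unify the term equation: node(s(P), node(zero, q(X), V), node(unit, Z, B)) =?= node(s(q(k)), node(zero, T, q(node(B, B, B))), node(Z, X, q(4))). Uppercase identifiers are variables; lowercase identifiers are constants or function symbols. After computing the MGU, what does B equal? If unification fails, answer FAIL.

Decompose node/3: s(P) =?= s(q(k)),  node(zero, q(X), V) =?= node(zero, T, q(node(B, B, B))),  node(unit, Z, B) =?= node(Z, X, q(4)).
Decompose s/1: P =?= q(k).
Bind P := q(k); no other remaining equation mentions P.
Decompose node/3: zero =?= zero,  q(X) =?= T,  V =?= q(node(B, B, B)).
Delete trivial equation zero =?= zero.
Bind T := q(X); no other remaining equation mentions T.
Bind V := q(node(B, B, B)); no other remaining equation mentions V.
Decompose node/3: unit =?= Z,  Z =?= X,  B =?= q(4).
Bind Z := unit; substituting into the one remaining equation that mentions Z gives: unit =?= X.
Bind X := unit; no other remaining equation mentions X. Substituting into the earlier binding gives T := q(unit).
Bind B := q(4). Substituting into the earlier binding gives V := q(node(q(4), q(4), q(4))).
MGU = { P := q(k), T := q(unit), V := q(node(q(4), q(4), q(4))), Z := unit, X := unit, B := q(4) }, so B := q(4).

q(4)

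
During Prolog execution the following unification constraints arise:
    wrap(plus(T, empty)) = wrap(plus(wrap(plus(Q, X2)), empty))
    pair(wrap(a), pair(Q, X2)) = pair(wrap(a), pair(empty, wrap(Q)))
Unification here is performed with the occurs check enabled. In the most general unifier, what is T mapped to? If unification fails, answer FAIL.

wrap(plus(empty, wrap(empty)))

Decompose wrap/1: plus(T, empty) = plus(wrap(plus(Q, X2)), empty).
Decompose plus/2: T = wrap(plus(Q, X2)),  empty = empty.
Bind T := wrap(plus(Q, X2)); no other remaining equation mentions T.
Delete trivial equation empty = empty.
Decompose pair/2: wrap(a) = wrap(a),  pair(Q, X2) = pair(empty, wrap(Q)).
Delete trivial equation wrap(a) = wrap(a).
Decompose pair/2: Q = empty,  X2 = wrap(Q).
Bind Q := empty; substituting into the remaining equation gives: X2 = wrap(empty). Substituting into the earlier binding gives T := wrap(plus(empty, X2)).
Bind X2 := wrap(empty). Substituting into the earlier binding gives T := wrap(plus(empty, wrap(empty))).
MGU = { T = wrap(plus(empty, wrap(empty))), Q = empty, X2 = wrap(empty) }, so T = wrap(plus(empty, wrap(empty))).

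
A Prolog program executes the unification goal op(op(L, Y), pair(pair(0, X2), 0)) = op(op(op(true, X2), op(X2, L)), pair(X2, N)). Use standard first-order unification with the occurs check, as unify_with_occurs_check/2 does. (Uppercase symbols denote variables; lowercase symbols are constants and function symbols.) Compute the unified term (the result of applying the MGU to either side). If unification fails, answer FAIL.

FAIL

Decompose op/2: op(L, Y) = op(op(true, X2), op(X2, L)),  pair(pair(0, X2), 0) = pair(X2, N).
Decompose op/2: L = op(true, X2),  Y = op(X2, L).
Bind L := op(true, X2); substituting into the one remaining equation that mentions L gives: Y = op(X2, op(true, X2)).
Bind Y := op(X2, op(true, X2)); no other remaining equation mentions Y.
Decompose pair/2: pair(0, X2) = X2,  0 = N.
Occurs check fails: X2 occurs in pair(0, X2); the equation X2 = pair(0, X2) has no finite solution.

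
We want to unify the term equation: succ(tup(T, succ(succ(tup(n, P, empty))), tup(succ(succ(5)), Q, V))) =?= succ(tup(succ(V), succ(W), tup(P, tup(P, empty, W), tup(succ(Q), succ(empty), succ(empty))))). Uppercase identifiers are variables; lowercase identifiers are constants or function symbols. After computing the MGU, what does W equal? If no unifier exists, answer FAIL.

succ(tup(n, succ(succ(5)), empty))

Decompose succ/1: tup(T, succ(succ(tup(n, P, empty))), tup(succ(succ(5)), Q, V)) =?= tup(succ(V), succ(W), tup(P, tup(P, empty, W), tup(succ(Q), succ(empty), succ(empty)))).
Decompose tup/3: T =?= succ(V),  succ(succ(tup(n, P, empty))) =?= succ(W),  tup(succ(succ(5)), Q, V) =?= tup(P, tup(P, empty, W), tup(succ(Q), succ(empty), succ(empty))).
Bind T := succ(V); no other remaining equation mentions T.
Decompose succ/1: succ(tup(n, P, empty)) =?= W.
Bind W := succ(tup(n, P, empty)); substituting into the remaining equation gives: tup(succ(succ(5)), Q, V) =?= tup(P, tup(P, empty, succ(tup(n, P, empty))), tup(succ(Q), succ(empty), succ(empty))).
Decompose tup/3: succ(succ(5)) =?= P,  Q =?= tup(P, empty, succ(tup(n, P, empty))),  V =?= tup(succ(Q), succ(empty), succ(empty)).
Bind P := succ(succ(5)); substituting into the one remaining equation that mentions P gives: Q =?= tup(succ(succ(5)), empty, succ(tup(n, succ(succ(5)), empty))). Substituting into the earlier binding gives W := succ(tup(n, succ(succ(5)), empty)).
Bind Q := tup(succ(succ(5)), empty, succ(tup(n, succ(succ(5)), empty))); substituting into the remaining equation gives: V =?= tup(succ(tup(succ(succ(5)), empty, succ(tup(n, succ(succ(5)), empty)))), succ(empty), succ(empty)).
Bind V := tup(succ(tup(succ(succ(5)), empty, succ(tup(n, succ(succ(5)), empty)))), succ(empty), succ(empty)). Substituting into the earlier binding gives T := succ(tup(succ(tup(succ(succ(5)), empty, succ(tup(n, succ(succ(5)), empty)))), succ(empty), succ(empty))).
MGU = { T := succ(tup(succ(tup(succ(succ(5)), empty, succ(tup(n, succ(succ(5)), empty)))), succ(empty), succ(empty))), W := succ(tup(n, succ(succ(5)), empty)), P := succ(succ(5)), Q := tup(succ(succ(5)), empty, succ(tup(n, succ(succ(5)), empty))), V := tup(succ(tup(succ(succ(5)), empty, succ(tup(n, succ(succ(5)), empty)))), succ(empty), succ(empty)) }, so W := succ(tup(n, succ(succ(5)), empty)).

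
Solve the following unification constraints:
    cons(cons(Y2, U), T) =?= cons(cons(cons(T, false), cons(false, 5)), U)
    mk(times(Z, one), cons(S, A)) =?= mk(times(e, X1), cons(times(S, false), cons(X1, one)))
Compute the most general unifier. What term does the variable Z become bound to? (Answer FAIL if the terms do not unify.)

FAIL

Decompose cons/2: cons(Y2, U) =?= cons(cons(T, false), cons(false, 5)),  T =?= U.
Decompose cons/2: Y2 =?= cons(T, false),  U =?= cons(false, 5).
Bind Y2 := cons(T, false); no other remaining equation mentions Y2.
Bind U := cons(false, 5); substituting into the one remaining equation that mentions U gives: T =?= cons(false, 5).
Bind T := cons(false, 5); no other remaining equation mentions T. Substituting into the earlier binding gives Y2 := cons(cons(false, 5), false).
Decompose mk/2: times(Z, one) =?= times(e, X1),  cons(S, A) =?= cons(times(S, false), cons(X1, one)).
Decompose times/2: Z =?= e,  one =?= X1.
Bind Z := e; no other remaining equation mentions Z.
Bind X1 := one; substituting into the remaining equation gives: cons(S, A) =?= cons(times(S, false), cons(one, one)).
Decompose cons/2: S =?= times(S, false),  A =?= cons(one, one).
Occurs check fails: S occurs in times(S, false); the equation S =?= times(S, false) has no finite solution.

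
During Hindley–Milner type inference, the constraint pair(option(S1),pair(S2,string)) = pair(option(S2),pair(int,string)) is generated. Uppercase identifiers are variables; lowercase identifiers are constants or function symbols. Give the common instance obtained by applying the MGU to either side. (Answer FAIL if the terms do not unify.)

Decompose pair/2: option(S1) = option(S2),  pair(S2,string) = pair(int,string).
Decompose option/1: S1 = S2.
Bind S1 := S2; no other remaining equation mentions S1.
Decompose pair/2: S2 = int,  string = string.
Bind S2 := int; no other remaining equation mentions S2. Substituting into the earlier binding gives S1 := int.
Delete trivial equation string = string.
Applying the MGU to either side gives pair(option(int),pair(int,string)).

pair(option(int),pair(int,string))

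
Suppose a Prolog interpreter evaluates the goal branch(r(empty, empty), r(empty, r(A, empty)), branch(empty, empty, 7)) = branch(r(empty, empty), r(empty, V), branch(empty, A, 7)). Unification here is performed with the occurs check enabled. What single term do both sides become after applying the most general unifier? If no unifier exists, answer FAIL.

branch(r(empty, empty), r(empty, r(empty, empty)), branch(empty, empty, 7))

Decompose branch/3: r(empty, empty) = r(empty, empty),  r(empty, r(A, empty)) = r(empty, V),  branch(empty, empty, 7) = branch(empty, A, 7).
Delete trivial equation r(empty, empty) = r(empty, empty).
Decompose r/2: empty = empty,  r(A, empty) = V.
Delete trivial equation empty = empty.
Bind V := r(A, empty); no other remaining equation mentions V.
Decompose branch/3: empty = empty,  empty = A,  7 = 7.
Delete trivial equation empty = empty.
Bind A := empty; no other remaining equation mentions A. Substituting into the earlier binding gives V := r(empty, empty).
Delete trivial equation 7 = 7.
Applying the MGU to either side gives branch(r(empty, empty), r(empty, r(empty, empty)), branch(empty, empty, 7)).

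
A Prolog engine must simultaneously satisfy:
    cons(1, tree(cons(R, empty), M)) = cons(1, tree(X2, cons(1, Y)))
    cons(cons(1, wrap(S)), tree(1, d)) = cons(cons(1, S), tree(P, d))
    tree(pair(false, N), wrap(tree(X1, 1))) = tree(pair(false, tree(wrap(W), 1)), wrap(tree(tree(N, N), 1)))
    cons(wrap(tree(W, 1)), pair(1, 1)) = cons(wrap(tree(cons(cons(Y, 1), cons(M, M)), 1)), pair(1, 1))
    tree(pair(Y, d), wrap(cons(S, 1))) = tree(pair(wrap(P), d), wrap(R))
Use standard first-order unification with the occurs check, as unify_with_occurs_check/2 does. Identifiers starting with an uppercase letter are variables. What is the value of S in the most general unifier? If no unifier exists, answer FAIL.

FAIL

Decompose cons/2: 1 = 1,  tree(cons(R, empty), M) = tree(X2, cons(1, Y)).
Delete trivial equation 1 = 1.
Decompose tree/2: cons(R, empty) = X2,  M = cons(1, Y).
Bind X2 := cons(R, empty); no other remaining equation mentions X2.
Bind M := cons(1, Y); substituting into the one remaining equation that mentions M gives: cons(wrap(tree(W, 1)), pair(1, 1)) = cons(wrap(tree(cons(cons(Y, 1), cons(cons(1, Y), cons(1, Y))), 1)), pair(1, 1)).
Decompose cons/2: cons(1, wrap(S)) = cons(1, S),  tree(1, d) = tree(P, d).
Decompose cons/2: 1 = 1,  wrap(S) = S.
Delete trivial equation 1 = 1.
Occurs check fails: S occurs in wrap(S); the equation S = wrap(S) has no finite solution.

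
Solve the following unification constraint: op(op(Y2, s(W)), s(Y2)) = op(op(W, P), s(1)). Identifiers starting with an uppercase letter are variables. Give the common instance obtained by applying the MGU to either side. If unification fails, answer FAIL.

Decompose op/2: op(Y2, s(W)) = op(W, P),  s(Y2) = s(1).
Decompose op/2: Y2 = W,  s(W) = P.
Bind Y2 := W; substituting into the one remaining equation that mentions Y2 gives: s(W) = s(1).
Bind P := s(W); no other remaining equation mentions P.
Decompose s/1: W = 1.
Bind W := 1. Substituting into the earlier bindings gives Y2 := 1, P := s(1).
Applying the MGU to either side gives op(op(1, s(1)), s(1)).

op(op(1, s(1)), s(1))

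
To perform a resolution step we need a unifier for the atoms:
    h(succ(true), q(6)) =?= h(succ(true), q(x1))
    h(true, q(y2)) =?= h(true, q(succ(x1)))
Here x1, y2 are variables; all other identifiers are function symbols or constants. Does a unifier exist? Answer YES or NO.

YES

Decompose h/2: succ(true) =?= succ(true),  q(6) =?= q(x1).
Delete trivial equation succ(true) =?= succ(true).
Decompose q/1: 6 =?= x1.
Bind x1 := 6; substituting into the remaining equation gives: h(true, q(y2)) =?= h(true, q(succ(6))).
Decompose h/2: true =?= true,  q(y2) =?= q(succ(6)).
Delete trivial equation true =?= true.
Decompose q/1: y2 =?= succ(6).
Bind y2 := succ(6).
No equations remain and no clash or occurs-check failure arose, so a unifier exists.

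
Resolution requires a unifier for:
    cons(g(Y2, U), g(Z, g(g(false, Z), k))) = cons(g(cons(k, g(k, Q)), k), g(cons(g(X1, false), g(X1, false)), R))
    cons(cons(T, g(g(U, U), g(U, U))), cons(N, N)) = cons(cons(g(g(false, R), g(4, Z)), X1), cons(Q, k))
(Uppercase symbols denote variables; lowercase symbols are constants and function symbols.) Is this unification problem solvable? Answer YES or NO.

Decompose cons/2: g(Y2, U) = g(cons(k, g(k, Q)), k),  g(Z, g(g(false, Z), k)) = g(cons(g(X1, false), g(X1, false)), R).
Decompose g/2: Y2 = cons(k, g(k, Q)),  U = k.
Bind Y2 := cons(k, g(k, Q)); no other remaining equation mentions Y2.
Bind U := k; substituting into the one remaining equation that mentions U gives: cons(cons(T, g(g(k, k), g(k, k))), cons(N, N)) = cons(cons(g(g(false, R), g(4, Z)), X1), cons(Q, k)).
Decompose g/2: Z = cons(g(X1, false), g(X1, false)),  g(g(false, Z), k) = R.
Bind Z := cons(g(X1, false), g(X1, false)); substituting into the remaining equations gives: g(g(false, cons(g(X1, false), g(X1, false))), k) = R,  cons(cons(T, g(g(k, k), g(k, k))), cons(N, N)) = cons(cons(g(g(false, R), g(4, cons(g(X1, false), g(X1, false)))), X1), cons(Q, k)).
Bind R := g(g(false, cons(g(X1, false), g(X1, false))), k); substituting into the remaining equation gives: cons(cons(T, g(g(k, k), g(k, k))), cons(N, N)) = cons(cons(g(g(false, g(g(false, cons(g(X1, false), g(X1, false))), k)), g(4, cons(g(X1, false), g(X1, false)))), X1), cons(Q, k)).
Decompose cons/2: cons(T, g(g(k, k), g(k, k))) = cons(g(g(false, g(g(false, cons(g(X1, false), g(X1, false))), k)), g(4, cons(g(X1, false), g(X1, false)))), X1),  cons(N, N) = cons(Q, k).
Decompose cons/2: T = g(g(false, g(g(false, cons(g(X1, false), g(X1, false))), k)), g(4, cons(g(X1, false), g(X1, false)))),  g(g(k, k), g(k, k)) = X1.
Bind T := g(g(false, g(g(false, cons(g(X1, false), g(X1, false))), k)), g(4, cons(g(X1, false), g(X1, false)))); no other remaining equation mentions T.
Bind X1 := g(g(k, k), g(k, k)); no other remaining equation mentions X1. Substituting into the earlier bindings gives Z := cons(g(g(g(k, k), g(k, k)), false), g(g(g(k, k), g(k, k)), false)), R := g(g(false, cons(g(g(g(k, k), g(k, k)), false), g(g(g(k, k), g(k, k)), false))), k), T := g(g(false, g(g(false, cons(g(g(g(k, k), g(k, k)), false), g(g(g(k, k), g(k, k)), false))), k)), g(4, cons(g(g(g(k, k), g(k, k)), false), g(g(g(k, k), g(k, k)), false)))).
Decompose cons/2: N = Q,  N = k.
Bind N := Q; substituting into the remaining equation gives: Q = k.
Bind Q := k. Substituting into the earlier bindings gives Y2 := cons(k, g(k, k)), N := k.
No equations remain and no clash or occurs-check failure arose, so a unifier exists.

YES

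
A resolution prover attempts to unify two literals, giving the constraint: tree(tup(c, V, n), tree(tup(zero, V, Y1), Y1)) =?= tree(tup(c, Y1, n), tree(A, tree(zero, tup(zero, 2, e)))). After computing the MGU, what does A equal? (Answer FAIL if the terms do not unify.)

tup(zero, tree(zero, tup(zero, 2, e)), tree(zero, tup(zero, 2, e)))

Decompose tree/2: tup(c, V, n) =?= tup(c, Y1, n),  tree(tup(zero, V, Y1), Y1) =?= tree(A, tree(zero, tup(zero, 2, e))).
Decompose tup/3: c =?= c,  V =?= Y1,  n =?= n.
Delete trivial equation c =?= c.
Bind V := Y1; substituting into the one remaining equation that mentions V gives: tree(tup(zero, Y1, Y1), Y1) =?= tree(A, tree(zero, tup(zero, 2, e))).
Delete trivial equation n =?= n.
Decompose tree/2: tup(zero, Y1, Y1) =?= A,  Y1 =?= tree(zero, tup(zero, 2, e)).
Bind A := tup(zero, Y1, Y1); no other remaining equation mentions A.
Bind Y1 := tree(zero, tup(zero, 2, e)). Substituting into the earlier bindings gives V := tree(zero, tup(zero, 2, e)), A := tup(zero, tree(zero, tup(zero, 2, e)), tree(zero, tup(zero, 2, e))).
MGU = { V := tree(zero, tup(zero, 2, e)), A := tup(zero, tree(zero, tup(zero, 2, e)), tree(zero, tup(zero, 2, e))), Y1 := tree(zero, tup(zero, 2, e)) }, so A := tup(zero, tree(zero, tup(zero, 2, e)), tree(zero, tup(zero, 2, e))).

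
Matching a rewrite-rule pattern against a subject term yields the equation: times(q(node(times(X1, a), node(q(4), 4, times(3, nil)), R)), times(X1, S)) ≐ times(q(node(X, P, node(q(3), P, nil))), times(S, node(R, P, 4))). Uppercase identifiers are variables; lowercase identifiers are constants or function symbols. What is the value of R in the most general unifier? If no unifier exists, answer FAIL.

node(q(3), node(q(4), 4, times(3, nil)), nil)

Decompose times/2: q(node(times(X1, a), node(q(4), 4, times(3, nil)), R)) ≐ q(node(X, P, node(q(3), P, nil))),  times(X1, S) ≐ times(S, node(R, P, 4)).
Decompose q/1: node(times(X1, a), node(q(4), 4, times(3, nil)), R) ≐ node(X, P, node(q(3), P, nil)).
Decompose node/3: times(X1, a) ≐ X,  node(q(4), 4, times(3, nil)) ≐ P,  R ≐ node(q(3), P, nil).
Bind X := times(X1, a); no other remaining equation mentions X.
Bind P := node(q(4), 4, times(3, nil)); substituting into the remaining equations gives: R ≐ node(q(3), node(q(4), 4, times(3, nil)), nil),  times(X1, S) ≐ times(S, node(R, node(q(4), 4, times(3, nil)), 4)).
Bind R := node(q(3), node(q(4), 4, times(3, nil)), nil); substituting into the remaining equation gives: times(X1, S) ≐ times(S, node(node(q(3), node(q(4), 4, times(3, nil)), nil), node(q(4), 4, times(3, nil)), 4)).
Decompose times/2: X1 ≐ S,  S ≐ node(node(q(3), node(q(4), 4, times(3, nil)), nil), node(q(4), 4, times(3, nil)), 4).
Bind X1 := S; no other remaining equation mentions X1. Substituting into the earlier binding gives X := times(S, a).
Bind S := node(node(q(3), node(q(4), 4, times(3, nil)), nil), node(q(4), 4, times(3, nil)), 4). Substituting into the earlier bindings gives X := times(node(node(q(3), node(q(4), 4, times(3, nil)), nil), node(q(4), 4, times(3, nil)), 4), a), X1 := node(node(q(3), node(q(4), 4, times(3, nil)), nil), node(q(4), 4, times(3, nil)), 4).
MGU = { X := times(node(node(q(3), node(q(4), 4, times(3, nil)), nil), node(q(4), 4, times(3, nil)), 4), a), P := node(q(4), 4, times(3, nil)), R := node(q(3), node(q(4), 4, times(3, nil)), nil), X1 := node(node(q(3), node(q(4), 4, times(3, nil)), nil), node(q(4), 4, times(3, nil)), 4), S := node(node(q(3), node(q(4), 4, times(3, nil)), nil), node(q(4), 4, times(3, nil)), 4) }, so R := node(q(3), node(q(4), 4, times(3, nil)), nil).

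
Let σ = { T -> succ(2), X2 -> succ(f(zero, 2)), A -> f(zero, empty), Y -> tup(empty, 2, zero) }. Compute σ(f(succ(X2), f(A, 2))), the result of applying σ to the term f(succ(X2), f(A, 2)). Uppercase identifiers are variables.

Replace each occurrence of X2 with succ(f(zero, 2)).
Replace each occurrence of A with f(zero, empty).
Result: f(succ(succ(f(zero, 2))), f(f(zero, empty), 2)).

f(succ(succ(f(zero, 2))), f(f(zero, empty), 2))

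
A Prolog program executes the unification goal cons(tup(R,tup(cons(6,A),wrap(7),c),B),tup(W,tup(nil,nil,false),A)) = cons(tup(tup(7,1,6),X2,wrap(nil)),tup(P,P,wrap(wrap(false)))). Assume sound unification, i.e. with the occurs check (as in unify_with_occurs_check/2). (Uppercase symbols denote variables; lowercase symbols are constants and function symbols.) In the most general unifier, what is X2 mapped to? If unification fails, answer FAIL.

Decompose cons/2: tup(R,tup(cons(6,A),wrap(7),c),B) = tup(tup(7,1,6),X2,wrap(nil)),  tup(W,tup(nil,nil,false),A) = tup(P,P,wrap(wrap(false))).
Decompose tup/3: R = tup(7,1,6),  tup(cons(6,A),wrap(7),c) = X2,  B = wrap(nil).
Bind R := tup(7,1,6); no other remaining equation mentions R.
Bind X2 := tup(cons(6,A),wrap(7),c); no other remaining equation mentions X2.
Bind B := wrap(nil); no other remaining equation mentions B.
Decompose tup/3: W = P,  tup(nil,nil,false) = P,  A = wrap(wrap(false)).
Bind W := P; no other remaining equation mentions W.
Bind P := tup(nil,nil,false); no other remaining equation mentions P. Substituting into the earlier binding gives W := tup(nil,nil,false).
Bind A := wrap(wrap(false)). Substituting into the earlier binding gives X2 := tup(cons(6,wrap(wrap(false))),wrap(7),c).
MGU = { R -> tup(7,1,6), X2 -> tup(cons(6,wrap(wrap(false))),wrap(7),c), B -> wrap(nil), W -> tup(nil,nil,false), P -> tup(nil,nil,false), A -> wrap(wrap(false)) }, so X2 -> tup(cons(6,wrap(wrap(false))),wrap(7),c).

tup(cons(6,wrap(wrap(false))),wrap(7),c)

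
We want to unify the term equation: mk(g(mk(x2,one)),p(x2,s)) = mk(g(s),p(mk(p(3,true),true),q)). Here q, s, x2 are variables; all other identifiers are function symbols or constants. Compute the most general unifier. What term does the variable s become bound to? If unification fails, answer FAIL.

Decompose mk/2: g(mk(x2,one)) = g(s),  p(x2,s) = p(mk(p(3,true),true),q).
Decompose g/1: mk(x2,one) = s.
Bind s := mk(x2,one); substituting into the remaining equation gives: p(x2,mk(x2,one)) = p(mk(p(3,true),true),q).
Decompose p/2: x2 = mk(p(3,true),true),  mk(x2,one) = q.
Bind x2 := mk(p(3,true),true); substituting into the remaining equation gives: mk(mk(p(3,true),true),one) = q. Substituting into the earlier binding gives s := mk(mk(p(3,true),true),one).
Bind q := mk(mk(p(3,true),true),one).
MGU = { s ↦ mk(mk(p(3,true),true),one), x2 ↦ mk(p(3,true),true), q ↦ mk(mk(p(3,true),true),one) }, so s ↦ mk(mk(p(3,true),true),one).

mk(mk(p(3,true),true),one)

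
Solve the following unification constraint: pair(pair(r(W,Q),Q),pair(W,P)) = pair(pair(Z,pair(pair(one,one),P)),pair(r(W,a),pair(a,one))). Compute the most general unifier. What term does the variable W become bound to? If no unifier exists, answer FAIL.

FAIL

Decompose pair/2: pair(r(W,Q),Q) = pair(Z,pair(pair(one,one),P)),  pair(W,P) = pair(r(W,a),pair(a,one)).
Decompose pair/2: r(W,Q) = Z,  Q = pair(pair(one,one),P).
Bind Z := r(W,Q); no other remaining equation mentions Z.
Bind Q := pair(pair(one,one),P); no other remaining equation mentions Q. Substituting into the earlier binding gives Z := r(W,pair(pair(one,one),P)).
Decompose pair/2: W = r(W,a),  P = pair(a,one).
Occurs check fails: W occurs in r(W,a); the equation W = r(W,a) has no finite solution.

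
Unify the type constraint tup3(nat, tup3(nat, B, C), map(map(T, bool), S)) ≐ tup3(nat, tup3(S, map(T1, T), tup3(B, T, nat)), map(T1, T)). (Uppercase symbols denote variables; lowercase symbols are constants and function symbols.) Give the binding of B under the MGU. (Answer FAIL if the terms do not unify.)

Decompose tup3/3: nat ≐ nat,  tup3(nat, B, C) ≐ tup3(S, map(T1, T), tup3(B, T, nat)),  map(map(T, bool), S) ≐ map(T1, T).
Delete trivial equation nat ≐ nat.
Decompose tup3/3: nat ≐ S,  B ≐ map(T1, T),  C ≐ tup3(B, T, nat).
Bind S := nat; substituting into the one remaining equation that mentions S gives: map(map(T, bool), nat) ≐ map(T1, T).
Bind B := map(T1, T); substituting into the one remaining equation that mentions B gives: C ≐ tup3(map(T1, T), T, nat).
Bind C := tup3(map(T1, T), T, nat); no other remaining equation mentions C.
Decompose map/2: map(T, bool) ≐ T1,  nat ≐ T.
Bind T1 := map(T, bool); no other remaining equation mentions T1. Substituting into the earlier bindings gives B := map(map(T, bool), T), C := tup3(map(map(T, bool), T), T, nat).
Bind T := nat. Substituting into the earlier bindings gives B := map(map(nat, bool), nat), C := tup3(map(map(nat, bool), nat), nat, nat), T1 := map(nat, bool).
MGU = { S -> nat, B -> map(map(nat, bool), nat), C -> tup3(map(map(nat, bool), nat), nat, nat), T1 -> map(nat, bool), T -> nat }, so B -> map(map(nat, bool), nat).

map(map(nat, bool), nat)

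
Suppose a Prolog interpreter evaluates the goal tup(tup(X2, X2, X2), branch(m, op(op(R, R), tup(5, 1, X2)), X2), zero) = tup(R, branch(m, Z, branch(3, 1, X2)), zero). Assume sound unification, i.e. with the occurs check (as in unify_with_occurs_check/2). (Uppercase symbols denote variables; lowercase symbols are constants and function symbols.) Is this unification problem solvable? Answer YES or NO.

NO

Decompose tup/3: tup(X2, X2, X2) = R,  branch(m, op(op(R, R), tup(5, 1, X2)), X2) = branch(m, Z, branch(3, 1, X2)),  zero = zero.
Bind R := tup(X2, X2, X2); substituting into the one remaining equation that mentions R gives: branch(m, op(op(tup(X2, X2, X2), tup(X2, X2, X2)), tup(5, 1, X2)), X2) = branch(m, Z, branch(3, 1, X2)).
Decompose branch/3: m = m,  op(op(tup(X2, X2, X2), tup(X2, X2, X2)), tup(5, 1, X2)) = Z,  X2 = branch(3, 1, X2).
Delete trivial equation m = m.
Bind Z := op(op(tup(X2, X2, X2), tup(X2, X2, X2)), tup(5, 1, X2)); no other remaining equation mentions Z.
Occurs check fails: X2 occurs in branch(3, 1, X2); the equation X2 = branch(3, 1, X2) has no finite solution.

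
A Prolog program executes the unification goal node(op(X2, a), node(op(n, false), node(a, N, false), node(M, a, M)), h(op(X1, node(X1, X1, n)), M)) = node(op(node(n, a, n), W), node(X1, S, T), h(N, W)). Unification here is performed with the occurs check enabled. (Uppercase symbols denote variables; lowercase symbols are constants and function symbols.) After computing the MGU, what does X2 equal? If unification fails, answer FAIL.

Decompose node/3: op(X2, a) = op(node(n, a, n), W),  node(op(n, false), node(a, N, false), node(M, a, M)) = node(X1, S, T),  h(op(X1, node(X1, X1, n)), M) = h(N, W).
Decompose op/2: X2 = node(n, a, n),  a = W.
Bind X2 := node(n, a, n); no other remaining equation mentions X2.
Bind W := a; substituting into the one remaining equation that mentions W gives: h(op(X1, node(X1, X1, n)), M) = h(N, a).
Decompose node/3: op(n, false) = X1,  node(a, N, false) = S,  node(M, a, M) = T.
Bind X1 := op(n, false); substituting into the one remaining equation that mentions X1 gives: h(op(op(n, false), node(op(n, false), op(n, false), n)), M) = h(N, a).
Bind S := node(a, N, false); no other remaining equation mentions S.
Bind T := node(M, a, M); no other remaining equation mentions T.
Decompose h/2: op(op(n, false), node(op(n, false), op(n, false), n)) = N,  M = a.
Bind N := op(op(n, false), node(op(n, false), op(n, false), n)); no other remaining equation mentions N. Substituting into the earlier binding gives S := node(a, op(op(n, false), node(op(n, false), op(n, false), n)), false).
Bind M := a. Substituting into the earlier binding gives T := node(a, a, a).
MGU = { X2 = node(n, a, n), W = a, X1 = op(n, false), S = node(a, op(op(n, false), node(op(n, false), op(n, false), n)), false), T = node(a, a, a), N = op(op(n, false), node(op(n, false), op(n, false), n)), M = a }, so X2 = node(n, a, n).

node(n, a, n)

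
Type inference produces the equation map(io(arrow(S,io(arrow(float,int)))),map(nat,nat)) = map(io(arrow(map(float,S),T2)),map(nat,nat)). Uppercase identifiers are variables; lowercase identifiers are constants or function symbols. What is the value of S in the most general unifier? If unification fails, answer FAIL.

Decompose map/2: io(arrow(S,io(arrow(float,int)))) = io(arrow(map(float,S),T2)),  map(nat,nat) = map(nat,nat).
Decompose io/1: arrow(S,io(arrow(float,int))) = arrow(map(float,S),T2).
Decompose arrow/2: S = map(float,S),  io(arrow(float,int)) = T2.
Occurs check fails: S occurs in map(float,S); the equation S = map(float,S) has no finite solution.

FAIL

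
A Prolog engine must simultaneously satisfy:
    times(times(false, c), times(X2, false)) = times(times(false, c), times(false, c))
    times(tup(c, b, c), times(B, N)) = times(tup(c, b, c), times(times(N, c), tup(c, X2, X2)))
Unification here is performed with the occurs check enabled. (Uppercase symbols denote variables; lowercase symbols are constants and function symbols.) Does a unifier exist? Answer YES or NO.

Decompose times/2: times(false, c) = times(false, c),  times(X2, false) = times(false, c).
Delete trivial equation times(false, c) = times(false, c).
Decompose times/2: X2 = false,  false = c.
Bind X2 := false; substituting into the one remaining equation that mentions X2 gives: times(tup(c, b, c), times(B, N)) = times(tup(c, b, c), times(times(N, c), tup(c, false, false))).
Clash: constants false and c differ; no unifier exists.

NO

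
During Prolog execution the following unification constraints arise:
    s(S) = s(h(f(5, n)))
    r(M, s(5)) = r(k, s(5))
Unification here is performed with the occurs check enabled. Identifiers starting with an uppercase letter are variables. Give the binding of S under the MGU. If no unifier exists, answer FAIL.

h(f(5, n))

Decompose s/1: S = h(f(5, n)).
Bind S := h(f(5, n)); no other remaining equation mentions S.
Decompose r/2: M = k,  s(5) = s(5).
Bind M := k; no other remaining equation mentions M.
Delete trivial equation s(5) = s(5).
MGU = { S ↦ h(f(5, n)), M ↦ k }, so S ↦ h(f(5, n)).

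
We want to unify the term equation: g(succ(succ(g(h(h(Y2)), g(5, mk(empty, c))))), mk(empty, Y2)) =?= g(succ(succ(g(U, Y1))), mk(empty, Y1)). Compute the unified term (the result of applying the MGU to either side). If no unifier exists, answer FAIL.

g(succ(succ(g(h(h(g(5, mk(empty, c)))), g(5, mk(empty, c))))), mk(empty, g(5, mk(empty, c))))

Decompose g/2: succ(succ(g(h(h(Y2)), g(5, mk(empty, c))))) =?= succ(succ(g(U, Y1))),  mk(empty, Y2) =?= mk(empty, Y1).
Decompose succ/1: succ(g(h(h(Y2)), g(5, mk(empty, c)))) =?= succ(g(U, Y1)).
Decompose succ/1: g(h(h(Y2)), g(5, mk(empty, c))) =?= g(U, Y1).
Decompose g/2: h(h(Y2)) =?= U,  g(5, mk(empty, c)) =?= Y1.
Bind U := h(h(Y2)); no other remaining equation mentions U.
Bind Y1 := g(5, mk(empty, c)); substituting into the remaining equation gives: mk(empty, Y2) =?= mk(empty, g(5, mk(empty, c))).
Decompose mk/2: empty =?= empty,  Y2 =?= g(5, mk(empty, c)).
Delete trivial equation empty =?= empty.
Bind Y2 := g(5, mk(empty, c)). Substituting into the earlier binding gives U := h(h(g(5, mk(empty, c)))).
Applying the MGU to either side gives g(succ(succ(g(h(h(g(5, mk(empty, c)))), g(5, mk(empty, c))))), mk(empty, g(5, mk(empty, c)))).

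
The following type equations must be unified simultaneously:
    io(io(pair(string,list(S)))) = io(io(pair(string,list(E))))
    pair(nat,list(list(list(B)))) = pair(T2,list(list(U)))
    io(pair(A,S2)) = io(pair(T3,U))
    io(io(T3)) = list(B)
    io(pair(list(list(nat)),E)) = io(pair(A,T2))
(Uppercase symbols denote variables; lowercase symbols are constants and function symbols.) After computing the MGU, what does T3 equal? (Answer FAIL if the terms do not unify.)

Decompose io/1: io(pair(string,list(S))) = io(pair(string,list(E))).
Decompose io/1: pair(string,list(S)) = pair(string,list(E)).
Decompose pair/2: string = string,  list(S) = list(E).
Delete trivial equation string = string.
Decompose list/1: S = E.
Bind S := E; no other remaining equation mentions S.
Decompose pair/2: nat = T2,  list(list(list(B))) = list(list(U)).
Bind T2 := nat; substituting into the one remaining equation that mentions T2 gives: io(pair(list(list(nat)),E)) = io(pair(A,nat)).
Decompose list/1: list(list(B)) = list(U).
Decompose list/1: list(B) = U.
Bind U := list(B); substituting into the one remaining equation that mentions U gives: io(pair(A,S2)) = io(pair(T3,list(B))).
Decompose io/1: pair(A,S2) = pair(T3,list(B)).
Decompose pair/2: A = T3,  S2 = list(B).
Bind A := T3; substituting into the one remaining equation that mentions A gives: io(pair(list(list(nat)),E)) = io(pair(T3,nat)).
Bind S2 := list(B); no other remaining equation mentions S2.
Clash: head symbols differ (io/1 vs list/1); no unifier exists.

FAIL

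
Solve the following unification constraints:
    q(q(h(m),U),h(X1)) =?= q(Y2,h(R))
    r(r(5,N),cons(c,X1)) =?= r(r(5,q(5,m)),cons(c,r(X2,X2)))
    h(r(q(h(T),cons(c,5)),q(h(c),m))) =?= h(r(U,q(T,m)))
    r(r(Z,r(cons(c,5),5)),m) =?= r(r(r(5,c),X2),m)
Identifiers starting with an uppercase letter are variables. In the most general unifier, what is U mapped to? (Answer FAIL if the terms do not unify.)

Decompose q/2: q(h(m),U) =?= Y2,  h(X1) =?= h(R).
Bind Y2 := q(h(m),U); no other remaining equation mentions Y2.
Decompose h/1: X1 =?= R.
Bind X1 := R; substituting into the one remaining equation that mentions X1 gives: r(r(5,N),cons(c,R)) =?= r(r(5,q(5,m)),cons(c,r(X2,X2))).
Decompose r/2: r(5,N) =?= r(5,q(5,m)),  cons(c,R) =?= cons(c,r(X2,X2)).
Decompose r/2: 5 =?= 5,  N =?= q(5,m).
Delete trivial equation 5 =?= 5.
Bind N := q(5,m); no other remaining equation mentions N.
Decompose cons/2: c =?= c,  R =?= r(X2,X2).
Delete trivial equation c =?= c.
Bind R := r(X2,X2); no other remaining equation mentions R. Substituting into the earlier binding gives X1 := r(X2,X2).
Decompose h/1: r(q(h(T),cons(c,5)),q(h(c),m)) =?= r(U,q(T,m)).
Decompose r/2: q(h(T),cons(c,5)) =?= U,  q(h(c),m) =?= q(T,m).
Bind U := q(h(T),cons(c,5)); no other remaining equation mentions U. Substituting into the earlier binding gives Y2 := q(h(m),q(h(T),cons(c,5))).
Decompose q/2: h(c) =?= T,  m =?= m.
Bind T := h(c); no other remaining equation mentions T. Substituting into the earlier bindings gives Y2 := q(h(m),q(h(h(c)),cons(c,5))), U := q(h(h(c)),cons(c,5)).
Delete trivial equation m =?= m.
Decompose r/2: r(Z,r(cons(c,5),5)) =?= r(r(5,c),X2),  m =?= m.
Decompose r/2: Z =?= r(5,c),  r(cons(c,5),5) =?= X2.
Bind Z := r(5,c); no other remaining equation mentions Z.
Bind X2 := r(cons(c,5),5); no other remaining equation mentions X2. Substituting into the earlier bindings gives X1 := r(r(cons(c,5),5),r(cons(c,5),5)), R := r(r(cons(c,5),5),r(cons(c,5),5)).
Delete trivial equation m =?= m.
MGU = { Y2 := q(h(m),q(h(h(c)),cons(c,5))), X1 := r(r(cons(c,5),5),r(cons(c,5),5)), N := q(5,m), R := r(r(cons(c,5),5),r(cons(c,5),5)), U := q(h(h(c)),cons(c,5)), T := h(c), Z := r(5,c), X2 := r(cons(c,5),5) }, so U := q(h(h(c)),cons(c,5)).

q(h(h(c)),cons(c,5))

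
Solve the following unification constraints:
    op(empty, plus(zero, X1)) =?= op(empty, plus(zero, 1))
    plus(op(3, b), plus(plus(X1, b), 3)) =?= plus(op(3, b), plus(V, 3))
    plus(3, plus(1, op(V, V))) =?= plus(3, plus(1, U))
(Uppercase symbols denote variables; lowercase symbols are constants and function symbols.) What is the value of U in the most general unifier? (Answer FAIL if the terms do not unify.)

op(plus(1, b), plus(1, b))

Decompose op/2: empty =?= empty,  plus(zero, X1) =?= plus(zero, 1).
Delete trivial equation empty =?= empty.
Decompose plus/2: zero =?= zero,  X1 =?= 1.
Delete trivial equation zero =?= zero.
Bind X1 := 1; substituting into the one remaining equation that mentions X1 gives: plus(op(3, b), plus(plus(1, b), 3)) =?= plus(op(3, b), plus(V, 3)).
Decompose plus/2: op(3, b) =?= op(3, b),  plus(plus(1, b), 3) =?= plus(V, 3).
Delete trivial equation op(3, b) =?= op(3, b).
Decompose plus/2: plus(1, b) =?= V,  3 =?= 3.
Bind V := plus(1, b); substituting into the one remaining equation that mentions V gives: plus(3, plus(1, op(plus(1, b), plus(1, b)))) =?= plus(3, plus(1, U)).
Delete trivial equation 3 =?= 3.
Decompose plus/2: 3 =?= 3,  plus(1, op(plus(1, b), plus(1, b))) =?= plus(1, U).
Delete trivial equation 3 =?= 3.
Decompose plus/2: 1 =?= 1,  op(plus(1, b), plus(1, b)) =?= U.
Delete trivial equation 1 =?= 1.
Bind U := op(plus(1, b), plus(1, b)).
MGU = { X1 -> 1, V -> plus(1, b), U -> op(plus(1, b), plus(1, b)) }, so U -> op(plus(1, b), plus(1, b)).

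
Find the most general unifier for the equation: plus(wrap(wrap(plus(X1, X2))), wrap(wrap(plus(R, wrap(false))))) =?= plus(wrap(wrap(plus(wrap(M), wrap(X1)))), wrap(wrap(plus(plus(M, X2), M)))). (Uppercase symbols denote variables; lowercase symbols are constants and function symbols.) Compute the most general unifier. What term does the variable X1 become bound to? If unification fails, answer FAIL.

wrap(wrap(false))

Decompose plus/2: wrap(wrap(plus(X1, X2))) =?= wrap(wrap(plus(wrap(M), wrap(X1)))),  wrap(wrap(plus(R, wrap(false)))) =?= wrap(wrap(plus(plus(M, X2), M))).
Decompose wrap/1: wrap(plus(X1, X2)) =?= wrap(plus(wrap(M), wrap(X1))).
Decompose wrap/1: plus(X1, X2) =?= plus(wrap(M), wrap(X1)).
Decompose plus/2: X1 =?= wrap(M),  X2 =?= wrap(X1).
Bind X1 := wrap(M); substituting into the one remaining equation that mentions X1 gives: X2 =?= wrap(wrap(M)).
Bind X2 := wrap(wrap(M)); substituting into the remaining equation gives: wrap(wrap(plus(R, wrap(false)))) =?= wrap(wrap(plus(plus(M, wrap(wrap(M))), M))).
Decompose wrap/1: wrap(plus(R, wrap(false))) =?= wrap(plus(plus(M, wrap(wrap(M))), M)).
Decompose wrap/1: plus(R, wrap(false)) =?= plus(plus(M, wrap(wrap(M))), M).
Decompose plus/2: R =?= plus(M, wrap(wrap(M))),  wrap(false) =?= M.
Bind R := plus(M, wrap(wrap(M))); no other remaining equation mentions R.
Bind M := wrap(false). Substituting into the earlier bindings gives X1 := wrap(wrap(false)), X2 := wrap(wrap(wrap(false))), R := plus(wrap(false), wrap(wrap(wrap(false)))).
MGU = { X1 ↦ wrap(wrap(false)), X2 ↦ wrap(wrap(wrap(false))), R ↦ plus(wrap(false), wrap(wrap(wrap(false)))), M ↦ wrap(false) }, so X1 ↦ wrap(wrap(false)).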